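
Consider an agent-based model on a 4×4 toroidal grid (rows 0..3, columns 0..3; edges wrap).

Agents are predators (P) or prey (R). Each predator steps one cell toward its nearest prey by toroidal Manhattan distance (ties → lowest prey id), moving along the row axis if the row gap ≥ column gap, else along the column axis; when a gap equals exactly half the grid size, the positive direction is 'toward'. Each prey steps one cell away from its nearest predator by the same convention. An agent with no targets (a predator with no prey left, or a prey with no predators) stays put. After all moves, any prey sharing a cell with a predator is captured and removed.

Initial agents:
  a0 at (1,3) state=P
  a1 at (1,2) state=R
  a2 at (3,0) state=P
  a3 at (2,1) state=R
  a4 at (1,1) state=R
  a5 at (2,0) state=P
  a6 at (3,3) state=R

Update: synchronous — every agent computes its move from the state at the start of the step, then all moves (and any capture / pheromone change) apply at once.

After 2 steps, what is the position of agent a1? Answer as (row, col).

t=1: a0@(1,2):P a1@(1,1):R a2@(3,3):P a3@(2,2):R a4@(1,0):R a5@(2,1):P a6@(3,2):R
t=2: a0@(1,1):P a1@(1,0):R a2@(3,2):P a4@(1,3):R a5@(1,1):P a6@(3,1):R

(1, 0)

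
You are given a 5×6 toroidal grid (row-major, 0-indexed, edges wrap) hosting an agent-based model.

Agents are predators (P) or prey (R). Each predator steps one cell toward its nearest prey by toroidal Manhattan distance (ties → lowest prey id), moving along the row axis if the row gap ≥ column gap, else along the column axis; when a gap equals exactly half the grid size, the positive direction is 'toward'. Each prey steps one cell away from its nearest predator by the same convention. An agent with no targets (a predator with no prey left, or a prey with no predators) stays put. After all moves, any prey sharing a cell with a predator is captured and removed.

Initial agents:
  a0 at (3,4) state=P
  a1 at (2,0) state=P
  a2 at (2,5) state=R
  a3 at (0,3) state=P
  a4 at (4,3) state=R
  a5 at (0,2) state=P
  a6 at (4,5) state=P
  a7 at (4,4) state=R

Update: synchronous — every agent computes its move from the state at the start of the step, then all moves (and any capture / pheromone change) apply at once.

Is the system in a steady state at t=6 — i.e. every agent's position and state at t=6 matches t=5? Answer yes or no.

no

t=1: a0@(4,4):P a1@(2,5):P a2@(2,4):R a3@(4,3):P a4@(3,3):R a5@(4,2):P a6@(4,4):P a7@(0,4):R
t=2: a0@(0,4):P a1@(2,4):P a2@(2,3):R a3@(3,3):P a4@(2,3):R a5@(3,2):P a6@(0,4):P a7@(1,4):R
t=3: a0@(1,4):P a1@(2,3):P a3@(2,3):P a5@(2,2):P a6@(1,4):P a7@(2,4):R
t=4: a0@(2,4):P a1@(2,4):P a3@(2,4):P a5@(2,3):P a6@(2,4):P a7@(3,4):R
t=5: a0@(3,4):P a1@(3,4):P a3@(3,4):P a5@(3,3):P a6@(3,4):P a7@(4,4):R
t=6: a0@(4,4):P a1@(4,4):P a3@(4,4):P a5@(4,3):P a6@(4,4):P a7@(0,4):R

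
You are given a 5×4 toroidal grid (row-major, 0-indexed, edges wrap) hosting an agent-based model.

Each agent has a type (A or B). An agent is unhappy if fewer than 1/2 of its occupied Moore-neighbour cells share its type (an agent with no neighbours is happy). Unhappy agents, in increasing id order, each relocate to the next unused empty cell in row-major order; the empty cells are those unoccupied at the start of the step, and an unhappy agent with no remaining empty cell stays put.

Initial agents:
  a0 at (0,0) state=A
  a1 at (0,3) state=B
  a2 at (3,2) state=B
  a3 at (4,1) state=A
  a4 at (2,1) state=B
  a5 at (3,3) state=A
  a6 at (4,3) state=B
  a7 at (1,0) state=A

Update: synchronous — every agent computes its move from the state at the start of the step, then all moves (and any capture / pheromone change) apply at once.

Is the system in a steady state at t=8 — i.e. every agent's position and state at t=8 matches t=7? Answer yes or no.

yes

t=1: a0@(0,0):A a1@(0,1):B a2@(3,2):B a3@(4,1):A a4@(2,1):B a5@(0,2):A a6@(4,3):B a7@(1,1):A
t=2: a0@(0,0):A a1@(0,3):B a2@(3,2):B a3@(4,1):A a4@(2,1):B a5@(0,2):A a6@(1,0):B a7@(1,1):A
t=3: a0@(0,0):A a1@(0,1):B a2@(3,2):B a3@(4,1):A a4@(2,1):B a5@(0,2):A a6@(1,0):B a7@(1,1):A
t=4: a0@(0,0):A a1@(0,3):B a2@(3,2):B a3@(4,1):A a4@(2,1):B a5@(0,2):A a6@(1,0):B a7@(1,2):A
t=5: a0@(0,1):A a1@(1,1):B a2@(3,2):B a3@(4,1):A a4@(2,1):B a5@(0,2):A a6@(1,0):B a7@(1,3):A
t=6: (unchanged — steady state)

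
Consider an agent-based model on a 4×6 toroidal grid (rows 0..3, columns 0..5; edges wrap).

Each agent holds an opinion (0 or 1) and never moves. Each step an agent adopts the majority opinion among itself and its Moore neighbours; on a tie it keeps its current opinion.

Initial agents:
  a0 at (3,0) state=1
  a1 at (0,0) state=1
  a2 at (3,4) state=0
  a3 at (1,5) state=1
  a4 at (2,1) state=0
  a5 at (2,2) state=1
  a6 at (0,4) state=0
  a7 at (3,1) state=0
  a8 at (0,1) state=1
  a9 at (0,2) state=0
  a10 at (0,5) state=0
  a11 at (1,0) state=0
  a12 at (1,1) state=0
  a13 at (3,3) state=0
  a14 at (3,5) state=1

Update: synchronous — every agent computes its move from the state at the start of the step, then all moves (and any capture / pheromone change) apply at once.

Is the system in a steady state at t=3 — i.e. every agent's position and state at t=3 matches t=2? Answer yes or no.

no

t=1: a0@(3,0):1 a1@(0,0):1 a2@(3,4):0 a3@(1,5):0 a4@(2,1):0 a5@(2,2):0 a6@(0,4):0 a7@(3,1):1 a8@(0,1):0 a9@(0,2):0 a10@(0,5):0 a11@(1,0):0 a12@(1,1):0 a13@(3,3):0 a14@(3,5):1
t=2: a0@(3,0):1 a1@(0,0):0 a2@(3,4):0 a3@(1,5):0 a4@(2,1):0 a5@(2,2):0 a6@(0,4):0 a7@(3,1):0 a8@(0,1):0 a9@(0,2):0 a10@(0,5):0 a11@(1,0):0 a12@(1,1):0 a13@(3,3):0 a14@(3,5):1
t=3: a0@(3,0):0 a1@(0,0):0 a2@(3,4):0 a3@(1,5):0 a4@(2,1):0 a5@(2,2):0 a6@(0,4):0 a7@(3,1):0 a8@(0,1):0 a9@(0,2):0 a10@(0,5):0 a11@(1,0):0 a12@(1,1):0 a13@(3,3):0 a14@(3,5):0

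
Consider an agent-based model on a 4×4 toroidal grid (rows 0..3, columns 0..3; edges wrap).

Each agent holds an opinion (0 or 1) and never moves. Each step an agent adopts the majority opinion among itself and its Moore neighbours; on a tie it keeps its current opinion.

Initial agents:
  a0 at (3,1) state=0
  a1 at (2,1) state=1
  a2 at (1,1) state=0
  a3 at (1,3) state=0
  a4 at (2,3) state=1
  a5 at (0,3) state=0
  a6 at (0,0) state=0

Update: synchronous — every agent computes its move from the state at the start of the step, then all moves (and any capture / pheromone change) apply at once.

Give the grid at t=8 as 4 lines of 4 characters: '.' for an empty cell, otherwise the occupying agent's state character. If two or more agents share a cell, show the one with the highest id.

t=1: a0@(3,1):0 a1@(2,1):0 a2@(1,1):0 a3@(1,3):0 a4@(2,3):1 a5@(0,3):0 a6@(0,0):0
t=2: (unchanged — steady state)

0..0
.0.0
.0.1
.0..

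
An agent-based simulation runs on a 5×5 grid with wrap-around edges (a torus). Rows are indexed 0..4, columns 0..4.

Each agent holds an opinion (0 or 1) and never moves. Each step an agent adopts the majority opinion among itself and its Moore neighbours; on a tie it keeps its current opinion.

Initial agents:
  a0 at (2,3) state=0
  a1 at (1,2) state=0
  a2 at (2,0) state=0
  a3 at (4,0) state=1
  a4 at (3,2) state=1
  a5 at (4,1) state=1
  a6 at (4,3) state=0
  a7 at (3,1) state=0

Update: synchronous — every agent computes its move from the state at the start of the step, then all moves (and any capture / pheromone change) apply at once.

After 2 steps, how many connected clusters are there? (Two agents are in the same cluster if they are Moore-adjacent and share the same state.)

t=1: a0@(2,3):0 a1@(1,2):0 a2@(2,0):0 a3@(4,0):1 a4@(3,2):0 a5@(4,1):1 a6@(4,3):0 a7@(3,1):1
t=2: (unchanged — steady state)

3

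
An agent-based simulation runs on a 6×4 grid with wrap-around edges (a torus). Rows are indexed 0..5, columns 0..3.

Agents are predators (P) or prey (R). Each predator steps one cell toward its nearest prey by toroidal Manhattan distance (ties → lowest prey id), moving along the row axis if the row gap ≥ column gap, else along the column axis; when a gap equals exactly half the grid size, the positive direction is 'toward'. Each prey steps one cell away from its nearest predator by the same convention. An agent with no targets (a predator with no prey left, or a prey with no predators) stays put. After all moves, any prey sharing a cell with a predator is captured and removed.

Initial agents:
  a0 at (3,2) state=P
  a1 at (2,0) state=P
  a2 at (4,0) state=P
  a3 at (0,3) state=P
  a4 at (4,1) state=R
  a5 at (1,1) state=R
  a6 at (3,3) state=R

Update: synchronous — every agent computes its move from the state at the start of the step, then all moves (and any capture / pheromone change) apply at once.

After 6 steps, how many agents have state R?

t=1: a0@(3,3):P a1@(1,0):P a2@(4,1):P a3@(0,0):P a4@(4,2):R a5@(0,1):R a6@(3,0):R
t=2: a0@(3,0):P a1@(0,0):P a2@(4,2):P a3@(0,1):P a4@(4,3):R a5@(0,2):R a6@(3,1):R
t=3: a0@(3,1):P a1@(0,1):P a2@(4,3):P a3@(0,2):P a4@(4,0):R a5@(0,3):R a6@(3,2):R
t=4: a0@(3,2):P a1@(0,2):P a2@(4,0):P a3@(0,3):P a4@(4,1):R a5@(0,0):R a6@(3,3):R
t=5: a0@(3,3):P a1@(0,3):P a2@(4,1):P a3@(0,0):P a4@(4,2):R a5@(0,1):R a6@(3,0):R
t=6: a0@(3,0):P a1@(0,0):P a2@(4,2):P a3@(0,1):P a4@(4,3):R a5@(0,2):R a6@(3,1):R

3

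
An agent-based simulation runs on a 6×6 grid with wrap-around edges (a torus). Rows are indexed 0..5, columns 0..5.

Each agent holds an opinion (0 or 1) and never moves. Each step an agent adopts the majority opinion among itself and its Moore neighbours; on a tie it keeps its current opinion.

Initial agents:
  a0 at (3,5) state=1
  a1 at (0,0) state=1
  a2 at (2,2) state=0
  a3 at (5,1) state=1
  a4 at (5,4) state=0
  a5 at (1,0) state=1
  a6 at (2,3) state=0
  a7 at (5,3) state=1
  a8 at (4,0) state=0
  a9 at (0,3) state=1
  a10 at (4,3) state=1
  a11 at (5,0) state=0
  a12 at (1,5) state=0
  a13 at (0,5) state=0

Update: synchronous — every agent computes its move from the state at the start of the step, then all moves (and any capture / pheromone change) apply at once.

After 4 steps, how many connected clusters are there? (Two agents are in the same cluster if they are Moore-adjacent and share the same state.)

5

t=1: a0@(3,5):1 a1@(0,0):1 a2@(2,2):0 a3@(5,1):1 a4@(5,4):1 a5@(1,0):1 a6@(2,3):0 a7@(5,3):1 a8@(4,0):0 a9@(0,3):1 a10@(4,3):1 a11@(5,0):0 a12@(1,5):0 a13@(0,5):0
t=2: (unchanged — steady state)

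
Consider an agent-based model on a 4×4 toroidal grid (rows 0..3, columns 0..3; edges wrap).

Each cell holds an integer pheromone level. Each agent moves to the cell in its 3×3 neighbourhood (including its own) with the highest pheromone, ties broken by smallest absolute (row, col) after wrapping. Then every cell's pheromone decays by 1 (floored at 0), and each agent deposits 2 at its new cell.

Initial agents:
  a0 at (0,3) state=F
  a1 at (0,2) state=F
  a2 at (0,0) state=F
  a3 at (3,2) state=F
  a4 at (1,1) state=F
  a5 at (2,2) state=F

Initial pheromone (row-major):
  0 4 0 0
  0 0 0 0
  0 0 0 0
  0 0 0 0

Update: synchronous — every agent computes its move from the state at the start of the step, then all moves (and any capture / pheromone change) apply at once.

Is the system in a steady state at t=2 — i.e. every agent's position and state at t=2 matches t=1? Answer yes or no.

no

t=1: a0@(0,0) a1@(0,1) a2@(0,1) a3@(0,1) a4@(0,1) a5@(1,1) | pheromone: 2 11 0 0 / 0 2 0 0 / 0 0 0 0 / 0 0 0 0
t=2: a0@(0,1) a1@(0,1) a2@(0,1) a3@(0,1) a4@(0,1) a5@(0,1) | pheromone: 1 22 0 0 / 0 1 0 0 / 0 0 0 0 / 0 0 0 0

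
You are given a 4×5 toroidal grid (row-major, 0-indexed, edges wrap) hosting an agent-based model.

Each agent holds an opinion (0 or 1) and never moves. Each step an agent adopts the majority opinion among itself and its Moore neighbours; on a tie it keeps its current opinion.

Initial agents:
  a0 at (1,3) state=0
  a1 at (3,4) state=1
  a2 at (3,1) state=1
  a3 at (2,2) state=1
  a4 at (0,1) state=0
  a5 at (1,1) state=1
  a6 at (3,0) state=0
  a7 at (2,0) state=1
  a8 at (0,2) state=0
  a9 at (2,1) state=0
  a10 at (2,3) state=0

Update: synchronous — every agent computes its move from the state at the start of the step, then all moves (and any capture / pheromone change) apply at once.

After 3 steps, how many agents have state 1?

t=1: a0@(1,3):0 a1@(3,4):1 a2@(3,1):0 a3@(2,2):1 a4@(0,1):0 a5@(1,1):1 a6@(3,0):0 a7@(2,0):1 a8@(0,2):0 a9@(2,1):1 a10@(2,3):0
t=2: (unchanged — steady state)

5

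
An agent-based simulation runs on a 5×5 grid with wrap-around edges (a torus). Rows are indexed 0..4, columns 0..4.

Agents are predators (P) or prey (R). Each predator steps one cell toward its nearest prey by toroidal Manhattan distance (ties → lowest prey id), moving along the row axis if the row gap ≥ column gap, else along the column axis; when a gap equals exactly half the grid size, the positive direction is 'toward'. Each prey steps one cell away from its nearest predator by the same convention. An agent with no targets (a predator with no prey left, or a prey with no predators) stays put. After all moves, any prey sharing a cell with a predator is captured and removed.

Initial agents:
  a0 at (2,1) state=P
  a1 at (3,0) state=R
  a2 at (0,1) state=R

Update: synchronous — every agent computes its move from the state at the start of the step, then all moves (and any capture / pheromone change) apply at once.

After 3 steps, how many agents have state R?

2

t=1: a0@(3,1):P a1@(4,0):R a2@(4,1):R
t=2: a0@(4,1):P a1@(0,0):R a2@(0,1):R
t=3: a0@(0,1):P a1@(1,0):R a2@(1,1):R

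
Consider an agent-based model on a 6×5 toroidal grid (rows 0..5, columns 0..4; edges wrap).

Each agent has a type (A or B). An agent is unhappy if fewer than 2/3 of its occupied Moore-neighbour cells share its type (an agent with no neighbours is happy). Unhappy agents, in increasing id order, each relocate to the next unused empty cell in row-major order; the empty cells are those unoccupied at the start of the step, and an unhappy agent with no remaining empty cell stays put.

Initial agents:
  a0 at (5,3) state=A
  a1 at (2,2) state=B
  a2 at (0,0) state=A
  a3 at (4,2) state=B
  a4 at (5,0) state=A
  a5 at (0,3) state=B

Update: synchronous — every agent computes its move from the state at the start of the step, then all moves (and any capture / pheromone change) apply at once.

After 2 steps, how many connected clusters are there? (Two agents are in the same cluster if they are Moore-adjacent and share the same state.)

4

t=1: a0@(0,1):A a1@(2,2):B a2@(0,0):A a3@(0,2):B a4@(5,0):A a5@(0,4):B
t=2: a0@(0,1):A a1@(2,2):B a2@(0,0):A a3@(0,3):B a4@(5,0):A a5@(1,0):B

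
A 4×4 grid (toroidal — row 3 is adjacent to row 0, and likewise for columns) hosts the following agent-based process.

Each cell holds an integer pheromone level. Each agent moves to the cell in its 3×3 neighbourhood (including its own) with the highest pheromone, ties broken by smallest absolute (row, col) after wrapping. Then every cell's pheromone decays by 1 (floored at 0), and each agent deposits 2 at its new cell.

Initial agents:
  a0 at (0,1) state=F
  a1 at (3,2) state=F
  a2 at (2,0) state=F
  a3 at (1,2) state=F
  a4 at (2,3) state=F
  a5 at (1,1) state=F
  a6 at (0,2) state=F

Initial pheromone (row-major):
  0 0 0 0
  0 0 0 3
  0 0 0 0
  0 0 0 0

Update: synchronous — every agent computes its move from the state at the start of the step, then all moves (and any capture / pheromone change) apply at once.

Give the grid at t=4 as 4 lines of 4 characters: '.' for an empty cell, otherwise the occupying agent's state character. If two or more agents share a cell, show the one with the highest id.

t=1: a0@(0,0) a1@(0,1) a2@(1,3) a3@(1,3) a4@(1,3) a5@(0,0) a6@(1,3) | pheromone: 4 2 0 0 / 0 0 0 10 / 0 0 0 0 / 0 0 0 0
t=2: a0@(1,3) a1@(0,0) a2@(1,3) a3@(1,3) a4@(1,3) a5@(1,3) a6@(1,3) | pheromone: 5 1 0 0 / 0 0 0 21 / 0 0 0 0 / 0 0 0 0
t=3: a0@(1,3) a1@(1,3) a2@(1,3) a3@(1,3) a4@(1,3) a5@(1,3) a6@(1,3) | pheromone: 4 0 0 0 / 0 0 0 34 / 0 0 0 0 / 0 0 0 0
t=4: a0@(1,3) a1@(1,3) a2@(1,3) a3@(1,3) a4@(1,3) a5@(1,3) a6@(1,3) | pheromone: 3 0 0 0 / 0 0 0 47 / 0 0 0 0 / 0 0 0 0

....
...F
....
....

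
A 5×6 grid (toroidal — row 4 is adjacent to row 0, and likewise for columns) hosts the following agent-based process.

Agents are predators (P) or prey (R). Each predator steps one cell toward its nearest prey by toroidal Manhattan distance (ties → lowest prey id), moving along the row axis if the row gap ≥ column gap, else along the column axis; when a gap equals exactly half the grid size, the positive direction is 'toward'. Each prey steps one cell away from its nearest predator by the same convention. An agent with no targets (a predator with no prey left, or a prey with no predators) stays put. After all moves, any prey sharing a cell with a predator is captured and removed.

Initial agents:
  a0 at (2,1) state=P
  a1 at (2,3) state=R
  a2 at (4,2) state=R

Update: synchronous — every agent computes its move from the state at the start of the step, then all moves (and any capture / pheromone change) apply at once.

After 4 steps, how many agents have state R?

2

t=1: a0@(2,2):P a1@(2,4):R a2@(0,2):R
t=2: a0@(2,3):P a1@(2,5):R a2@(4,2):R
t=3: a0@(2,4):P a1@(2,0):R a2@(0,2):R
t=4: a0@(2,5):P a1@(2,1):R a2@(4,2):R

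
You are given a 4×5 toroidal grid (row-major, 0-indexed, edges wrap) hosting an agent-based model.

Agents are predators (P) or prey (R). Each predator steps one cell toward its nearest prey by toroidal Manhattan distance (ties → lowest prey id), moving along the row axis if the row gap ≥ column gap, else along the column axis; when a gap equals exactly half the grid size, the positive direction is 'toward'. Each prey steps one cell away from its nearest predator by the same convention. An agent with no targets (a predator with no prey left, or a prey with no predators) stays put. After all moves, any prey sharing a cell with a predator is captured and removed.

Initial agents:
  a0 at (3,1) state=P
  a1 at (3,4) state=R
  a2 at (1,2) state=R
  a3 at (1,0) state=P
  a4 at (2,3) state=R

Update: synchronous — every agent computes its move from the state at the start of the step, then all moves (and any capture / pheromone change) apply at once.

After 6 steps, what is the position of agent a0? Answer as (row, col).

t=1: a0@(3,0):P a1@(3,3):R a2@(1,3):R a3@(1,1):P a4@(2,4):R
t=2: a0@(3,4):P a1@(3,2):R a2@(1,4):R a3@(1,2):P a4@(1,4):R
t=3: a0@(3,3):P a1@(3,1):R a2@(0,4):R a3@(2,2):P a4@(0,4):R
t=4: a0@(3,2):P a1@(3,0):R a2@(1,4):R a3@(3,2):P a4@(1,4):R
t=5: a0@(3,1):P a1@(3,4):R a2@(0,4):R a3@(3,1):P a4@(0,4):R
t=6: a0@(3,0):P a1@(3,3):R a2@(0,3):R a3@(3,0):P a4@(0,3):R

(3, 0)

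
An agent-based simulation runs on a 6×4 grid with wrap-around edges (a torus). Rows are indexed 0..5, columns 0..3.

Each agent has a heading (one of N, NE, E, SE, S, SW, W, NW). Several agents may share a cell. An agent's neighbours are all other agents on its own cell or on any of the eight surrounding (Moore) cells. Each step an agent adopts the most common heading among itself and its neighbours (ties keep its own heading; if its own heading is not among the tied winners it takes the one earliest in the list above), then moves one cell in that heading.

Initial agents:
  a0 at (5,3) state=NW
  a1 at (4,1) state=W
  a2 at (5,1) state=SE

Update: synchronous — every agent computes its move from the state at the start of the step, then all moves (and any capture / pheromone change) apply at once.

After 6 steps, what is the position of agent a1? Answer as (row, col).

(4, 3)

t=1: a0@(4,2):NW a1@(4,0):W a2@(0,2):SE
t=2: a0@(3,1):NW a1@(4,3):W a2@(1,3):SE
t=3: a0@(2,0):NW a1@(4,2):W a2@(2,0):SE
t=4: a0@(1,3):NW a1@(4,1):W a2@(3,1):SE
t=5: a0@(0,2):NW a1@(4,0):W a2@(4,2):SE
t=6: a0@(5,1):NW a1@(4,3):W a2@(5,3):SE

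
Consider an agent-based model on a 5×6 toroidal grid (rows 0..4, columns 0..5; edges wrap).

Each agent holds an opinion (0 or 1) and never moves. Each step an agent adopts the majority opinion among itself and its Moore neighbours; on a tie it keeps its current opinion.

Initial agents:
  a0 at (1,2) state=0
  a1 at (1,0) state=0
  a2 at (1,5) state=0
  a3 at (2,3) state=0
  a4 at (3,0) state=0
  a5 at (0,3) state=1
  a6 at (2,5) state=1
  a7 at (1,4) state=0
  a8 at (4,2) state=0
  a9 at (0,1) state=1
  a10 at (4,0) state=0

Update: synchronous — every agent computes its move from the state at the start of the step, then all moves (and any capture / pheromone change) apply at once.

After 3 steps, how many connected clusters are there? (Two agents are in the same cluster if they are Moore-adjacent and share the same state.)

t=1: a0@(1,2):0 a1@(1,0):0 a2@(1,5):0 a3@(2,3):0 a4@(3,0):0 a5@(0,3):0 a6@(2,5):0 a7@(1,4):0 a8@(4,2):1 a9@(0,1):0 a10@(4,0):0
t=2: a0@(1,2):0 a1@(1,0):0 a2@(1,5):0 a3@(2,3):0 a4@(3,0):0 a5@(0,3):0 a6@(2,5):0 a7@(1,4):0 a8@(4,2):0 a9@(0,1):0 a10@(4,0):0
t=3: (unchanged — steady state)

1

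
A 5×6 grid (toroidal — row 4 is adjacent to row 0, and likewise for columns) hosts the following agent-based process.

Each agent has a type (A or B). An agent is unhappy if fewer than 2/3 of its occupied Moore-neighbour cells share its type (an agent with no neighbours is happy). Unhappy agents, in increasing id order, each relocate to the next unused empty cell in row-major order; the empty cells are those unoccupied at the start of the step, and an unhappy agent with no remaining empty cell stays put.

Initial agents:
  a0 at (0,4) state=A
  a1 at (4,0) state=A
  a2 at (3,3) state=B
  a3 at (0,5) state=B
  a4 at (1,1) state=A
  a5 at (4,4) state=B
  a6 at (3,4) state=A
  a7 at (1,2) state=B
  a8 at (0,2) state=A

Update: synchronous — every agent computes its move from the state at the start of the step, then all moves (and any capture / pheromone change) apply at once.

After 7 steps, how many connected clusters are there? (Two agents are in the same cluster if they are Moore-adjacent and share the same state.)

5

t=1: a0@(0,0):A a1@(0,1):A a2@(0,3):B a3@(1,0):B a4@(1,3):A a5@(1,4):B a6@(1,5):A a7@(2,0):B a8@(2,1):A
t=2: a0@(0,0):A a1@(0,2):A a2@(0,4):B a3@(0,5):B a4@(1,1):A a5@(1,2):B a6@(2,2):A a7@(2,3):B a8@(2,4):A
t=3: a0@(0,1):A a1@(0,3):A a2@(0,4):B a3@(1,0):B a4@(1,1):A a5@(1,3):B a6@(1,4):A a7@(1,5):B a8@(2,0):A
t=4: a0@(0,0):A a1@(0,2):A a2@(0,5):B a3@(1,2):B a4@(1,1):A a5@(2,1):B a6@(2,2):A a7@(2,3):B a8@(2,4):A
t=5: a0@(0,1):A a1@(0,3):A a2@(0,4):B a3@(1,0):B a4@(1,3):A a5@(1,4):B a6@(1,5):A a7@(2,0):B a8@(2,5):A
t=6: a0@(0,0):A a1@(0,2):A a2@(0,5):B a3@(1,1):B a4@(1,2):A a5@(2,1):B a6@(2,2):A a7@(2,3):B a8@(2,4):A
t=7: a0@(0,1):A a1@(0,3):A a2@(0,4):B a3@(1,0):B a4@(1,3):A a5@(1,4):B a6@(1,5):A a7@(2,0):B a8@(2,5):A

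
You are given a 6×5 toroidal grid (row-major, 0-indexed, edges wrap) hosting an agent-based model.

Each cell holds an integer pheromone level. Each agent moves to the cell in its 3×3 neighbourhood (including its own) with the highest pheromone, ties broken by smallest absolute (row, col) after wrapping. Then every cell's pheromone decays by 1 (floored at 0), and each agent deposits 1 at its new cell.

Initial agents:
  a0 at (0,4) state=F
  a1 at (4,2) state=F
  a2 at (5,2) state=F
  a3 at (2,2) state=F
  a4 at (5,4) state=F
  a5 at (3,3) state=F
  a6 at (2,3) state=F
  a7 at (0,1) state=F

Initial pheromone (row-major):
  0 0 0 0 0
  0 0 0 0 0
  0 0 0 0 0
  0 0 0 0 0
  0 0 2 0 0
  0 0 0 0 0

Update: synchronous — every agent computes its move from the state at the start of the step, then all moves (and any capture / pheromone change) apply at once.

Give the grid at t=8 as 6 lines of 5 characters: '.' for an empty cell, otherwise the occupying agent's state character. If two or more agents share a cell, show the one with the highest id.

F....
.....
.....
.....
..F..
.....

t=1: a0@(0,0) a1@(4,2) a2@(4,2) a3@(1,1) a4@(0,0) a5@(4,2) a6@(1,2) a7@(0,0) | pheromone: 3 0 0 0 0 / 0 1 1 0 0 / 0 0 0 0 0 / 0 0 0 0 0 / 0 0 4 0 0 / 0 0 0 0 0
t=2: a0@(0,0) a1@(4,2) a2@(4,2) a3@(0,0) a4@(0,0) a5@(4,2) a6@(1,1) a7@(0,0) | pheromone: 6 0 0 0 0 / 0 1 0 0 0 / 0 0 0 0 0 / 0 0 0 0 0 / 0 0 6 0 0 / 0 0 0 0 0
t=3: a0@(0,0) a1@(4,2) a2@(4,2) a3@(0,0) a4@(0,0) a5@(4,2) a6@(0,0) a7@(0,0) | pheromone: 10 0 0 0 0 / 0 0 0 0 0 / 0 0 0 0 0 / 0 0 0 0 0 / 0 0 8 0 0 / 0 0 0 0 0
t=4: a0@(0,0) a1@(4,2) a2@(4,2) a3@(0,0) a4@(0,0) a5@(4,2) a6@(0,0) a7@(0,0) | pheromone: 14 0 0 0 0 / 0 0 0 0 0 / 0 0 0 0 0 / 0 0 0 0 0 / 0 0 10 0 0 / 0 0 0 0 0
t=5: a0@(0,0) a1@(4,2) a2@(4,2) a3@(0,0) a4@(0,0) a5@(4,2) a6@(0,0) a7@(0,0) | pheromone: 18 0 0 0 0 / 0 0 0 0 0 / 0 0 0 0 0 / 0 0 0 0 0 / 0 0 12 0 0 / 0 0 0 0 0
t=6: a0@(0,0) a1@(4,2) a2@(4,2) a3@(0,0) a4@(0,0) a5@(4,2) a6@(0,0) a7@(0,0) | pheromone: 22 0 0 0 0 / 0 0 0 0 0 / 0 0 0 0 0 / 0 0 0 0 0 / 0 0 14 0 0 / 0 0 0 0 0
t=7: a0@(0,0) a1@(4,2) a2@(4,2) a3@(0,0) a4@(0,0) a5@(4,2) a6@(0,0) a7@(0,0) | pheromone: 26 0 0 0 0 / 0 0 0 0 0 / 0 0 0 0 0 / 0 0 0 0 0 / 0 0 16 0 0 / 0 0 0 0 0
t=8: a0@(0,0) a1@(4,2) a2@(4,2) a3@(0,0) a4@(0,0) a5@(4,2) a6@(0,0) a7@(0,0) | pheromone: 30 0 0 0 0 / 0 0 0 0 0 / 0 0 0 0 0 / 0 0 0 0 0 / 0 0 18 0 0 / 0 0 0 0 0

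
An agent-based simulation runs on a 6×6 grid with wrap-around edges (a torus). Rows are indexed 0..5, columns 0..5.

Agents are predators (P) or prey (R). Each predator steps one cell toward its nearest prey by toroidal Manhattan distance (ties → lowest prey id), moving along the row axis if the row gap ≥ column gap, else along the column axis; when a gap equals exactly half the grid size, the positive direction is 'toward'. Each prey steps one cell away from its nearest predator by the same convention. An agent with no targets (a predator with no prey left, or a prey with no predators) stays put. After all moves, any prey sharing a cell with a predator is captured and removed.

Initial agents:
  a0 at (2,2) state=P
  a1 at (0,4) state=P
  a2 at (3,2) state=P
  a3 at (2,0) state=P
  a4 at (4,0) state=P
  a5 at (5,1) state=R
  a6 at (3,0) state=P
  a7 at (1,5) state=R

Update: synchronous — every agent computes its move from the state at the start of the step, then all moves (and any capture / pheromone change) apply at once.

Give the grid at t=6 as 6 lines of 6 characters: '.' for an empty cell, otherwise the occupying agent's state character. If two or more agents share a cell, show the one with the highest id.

......
......
......
......
......
P...PP

t=1: a0@(3,2):P a1@(1,4):P a2@(4,2):P a3@(1,0):P a4@(5,0):P a5@(0,1):R a6@(4,0):P a7@(2,5):R
t=2: a0@(4,2):P a1@(2,4):P a2@(5,2):P a3@(0,0):P a4@(0,0):P a5@(5,1):R a6@(5,0):P a7@(3,5):R
t=3: a0@(5,2):P a1@(3,4):P a2@(5,1):P a3@(5,0):P a4@(5,0):P a6@(5,1):P a7@(4,5):R
t=4: a0@(5,3):P a1@(4,4):P a2@(5,0):P a3@(4,0):P a4@(4,0):P a6@(5,0):P a7@(5,5):R
t=5: a0@(5,4):P a1@(5,4):P a2@(5,5):P a3@(5,0):P a4@(5,0):P a6@(5,5):P
t=6: (unchanged — steady state)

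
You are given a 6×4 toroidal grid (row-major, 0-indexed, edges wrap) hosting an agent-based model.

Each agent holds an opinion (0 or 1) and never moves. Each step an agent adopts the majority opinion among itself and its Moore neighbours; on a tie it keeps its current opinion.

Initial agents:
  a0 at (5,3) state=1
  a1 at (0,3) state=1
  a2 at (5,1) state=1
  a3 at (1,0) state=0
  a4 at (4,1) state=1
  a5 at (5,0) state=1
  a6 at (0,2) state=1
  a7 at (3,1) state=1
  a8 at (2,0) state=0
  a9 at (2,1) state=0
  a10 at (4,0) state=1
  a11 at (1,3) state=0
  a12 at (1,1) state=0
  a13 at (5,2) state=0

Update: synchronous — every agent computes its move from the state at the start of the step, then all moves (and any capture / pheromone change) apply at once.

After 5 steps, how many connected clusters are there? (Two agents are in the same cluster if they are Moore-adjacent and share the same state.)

t=1: a0@(5,3):1 a1@(0,3):1 a2@(5,1):1 a3@(1,0):0 a4@(4,1):1 a5@(5,0):1 a6@(0,2):1 a7@(3,1):1 a8@(2,0):0 a9@(2,1):0 a10@(4,0):1 a11@(1,3):0 a12@(1,1):0 a13@(5,2):1
t=2: (unchanged — steady state)

2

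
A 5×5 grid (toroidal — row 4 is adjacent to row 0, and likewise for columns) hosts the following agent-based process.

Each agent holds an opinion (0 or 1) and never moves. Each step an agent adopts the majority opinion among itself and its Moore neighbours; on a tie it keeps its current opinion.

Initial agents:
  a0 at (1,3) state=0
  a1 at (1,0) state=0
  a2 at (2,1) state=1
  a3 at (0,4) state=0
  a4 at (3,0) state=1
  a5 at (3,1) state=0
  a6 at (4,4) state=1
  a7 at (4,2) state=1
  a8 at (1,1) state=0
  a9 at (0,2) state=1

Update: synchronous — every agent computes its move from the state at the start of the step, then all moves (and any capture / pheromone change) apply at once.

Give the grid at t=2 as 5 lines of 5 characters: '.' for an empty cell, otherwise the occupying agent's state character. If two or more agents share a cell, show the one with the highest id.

t=1: a0@(1,3):0 a1@(1,0):0 a2@(2,1):0 a3@(0,4):0 a4@(3,0):1 a5@(3,1):1 a6@(4,4):1 a7@(4,2):1 a8@(1,1):0 a9@(0,2):1
t=2: (unchanged — steady state)

..1.0
00.0.
.0...
11...
..1.1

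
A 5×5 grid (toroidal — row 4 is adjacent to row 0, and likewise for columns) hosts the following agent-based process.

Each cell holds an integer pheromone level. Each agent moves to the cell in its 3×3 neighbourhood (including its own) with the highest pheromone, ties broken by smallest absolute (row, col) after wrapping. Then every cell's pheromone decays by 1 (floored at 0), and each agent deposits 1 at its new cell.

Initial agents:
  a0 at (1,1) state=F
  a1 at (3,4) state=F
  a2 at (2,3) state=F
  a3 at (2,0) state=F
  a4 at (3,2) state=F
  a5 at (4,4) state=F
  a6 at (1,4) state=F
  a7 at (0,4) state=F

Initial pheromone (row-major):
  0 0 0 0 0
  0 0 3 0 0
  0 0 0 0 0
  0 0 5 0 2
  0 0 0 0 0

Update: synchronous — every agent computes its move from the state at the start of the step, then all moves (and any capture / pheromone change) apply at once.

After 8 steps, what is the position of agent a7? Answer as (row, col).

t=1: a0@(1,2) a1@(3,4) a2@(3,2) a3@(3,4) a4@(3,2) a5@(3,4) a6@(0,0) a7@(0,0) | pheromone: 2 0 0 0 0 / 0 0 3 0 0 / 0 0 0 0 0 / 0 0 6 0 4 / 0 0 0 0 0
t=2: a0@(1,2) a1@(3,4) a2@(3,2) a3@(3,4) a4@(3,2) a5@(3,4) a6@(0,0) a7@(0,0) | pheromone: 3 0 0 0 0 / 0 0 3 0 0 / 0 0 0 0 0 / 0 0 7 0 6 / 0 0 0 0 0
t=3: a0@(1,2) a1@(3,4) a2@(3,2) a3@(3,4) a4@(3,2) a5@(3,4) a6@(0,0) a7@(0,0) | pheromone: 4 0 0 0 0 / 0 0 3 0 0 / 0 0 0 0 0 / 0 0 8 0 8 / 0 0 0 0 0
t=4: a0@(1,2) a1@(3,4) a2@(3,2) a3@(3,4) a4@(3,2) a5@(3,4) a6@(0,0) a7@(0,0) | pheromone: 5 0 0 0 0 / 0 0 3 0 0 / 0 0 0 0 0 / 0 0 9 0 10 / 0 0 0 0 0
t=5: a0@(1,2) a1@(3,4) a2@(3,2) a3@(3,4) a4@(3,2) a5@(3,4) a6@(0,0) a7@(0,0) | pheromone: 6 0 0 0 0 / 0 0 3 0 0 / 0 0 0 0 0 / 0 0 10 0 12 / 0 0 0 0 0
t=6: a0@(1,2) a1@(3,4) a2@(3,2) a3@(3,4) a4@(3,2) a5@(3,4) a6@(0,0) a7@(0,0) | pheromone: 7 0 0 0 0 / 0 0 3 0 0 / 0 0 0 0 0 / 0 0 11 0 14 / 0 0 0 0 0
t=7: a0@(1,2) a1@(3,4) a2@(3,2) a3@(3,4) a4@(3,2) a5@(3,4) a6@(0,0) a7@(0,0) | pheromone: 8 0 0 0 0 / 0 0 3 0 0 / 0 0 0 0 0 / 0 0 12 0 16 / 0 0 0 0 0
t=8: a0@(1,2) a1@(3,4) a2@(3,2) a3@(3,4) a4@(3,2) a5@(3,4) a6@(0,0) a7@(0,0) | pheromone: 9 0 0 0 0 / 0 0 3 0 0 / 0 0 0 0 0 / 0 0 13 0 18 / 0 0 0 0 0

(0, 0)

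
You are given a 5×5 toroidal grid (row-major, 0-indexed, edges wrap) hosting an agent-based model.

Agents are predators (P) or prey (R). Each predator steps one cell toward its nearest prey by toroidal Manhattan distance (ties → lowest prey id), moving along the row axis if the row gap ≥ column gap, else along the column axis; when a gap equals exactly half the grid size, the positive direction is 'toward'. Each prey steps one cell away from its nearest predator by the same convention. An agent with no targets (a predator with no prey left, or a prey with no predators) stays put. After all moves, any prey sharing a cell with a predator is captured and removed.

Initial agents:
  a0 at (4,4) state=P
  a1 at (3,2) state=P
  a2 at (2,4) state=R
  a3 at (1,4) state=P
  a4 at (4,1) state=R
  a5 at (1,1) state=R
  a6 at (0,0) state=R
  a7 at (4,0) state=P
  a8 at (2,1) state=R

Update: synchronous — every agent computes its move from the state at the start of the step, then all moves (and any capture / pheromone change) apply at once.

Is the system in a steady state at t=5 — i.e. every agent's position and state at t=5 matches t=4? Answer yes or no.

no

t=1: a0@(3,4):P a1@(4,2):P a3@(2,4):P a5@(1,2):R a6@(1,0):R a7@(4,1):P a8@(1,1):R
t=2: a0@(2,4):P a1@(0,2):P a3@(1,4):P a5@(2,2):R a6@(0,0):R a7@(0,1):P a8@(2,1):R
t=3: a0@(2,3):P a1@(1,2):P a3@(0,4):P a5@(2,1):R a7@(0,0):P a8@(2,2):R
t=4: a0@(2,2):P a1@(2,2):P a3@(1,4):P a5@(2,0):R a7@(1,0):P a8@(2,1):R
t=5: a0@(2,1):P a1@(2,1):P a3@(2,4):P a5@(3,0):R a7@(2,0):P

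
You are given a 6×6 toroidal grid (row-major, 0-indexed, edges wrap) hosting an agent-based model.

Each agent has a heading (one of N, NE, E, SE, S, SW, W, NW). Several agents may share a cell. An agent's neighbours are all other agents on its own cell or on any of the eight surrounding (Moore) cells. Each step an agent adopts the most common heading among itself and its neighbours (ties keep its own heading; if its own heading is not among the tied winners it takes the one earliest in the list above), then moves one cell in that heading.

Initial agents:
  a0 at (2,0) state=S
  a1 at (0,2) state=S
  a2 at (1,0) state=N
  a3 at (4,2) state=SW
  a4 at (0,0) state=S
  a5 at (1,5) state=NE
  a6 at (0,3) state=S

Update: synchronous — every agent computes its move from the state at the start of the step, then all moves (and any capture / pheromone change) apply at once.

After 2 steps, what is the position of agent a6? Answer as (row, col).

(2, 3)

t=1: a0@(3,0):S a1@(1,2):S a2@(2,0):S a3@(5,1):SW a4@(1,0):S a5@(2,5):S a6@(1,3):S
t=2: a0@(4,0):S a1@(2,2):S a2@(3,0):S a3@(0,0):SW a4@(2,0):S a5@(3,5):S a6@(2,3):S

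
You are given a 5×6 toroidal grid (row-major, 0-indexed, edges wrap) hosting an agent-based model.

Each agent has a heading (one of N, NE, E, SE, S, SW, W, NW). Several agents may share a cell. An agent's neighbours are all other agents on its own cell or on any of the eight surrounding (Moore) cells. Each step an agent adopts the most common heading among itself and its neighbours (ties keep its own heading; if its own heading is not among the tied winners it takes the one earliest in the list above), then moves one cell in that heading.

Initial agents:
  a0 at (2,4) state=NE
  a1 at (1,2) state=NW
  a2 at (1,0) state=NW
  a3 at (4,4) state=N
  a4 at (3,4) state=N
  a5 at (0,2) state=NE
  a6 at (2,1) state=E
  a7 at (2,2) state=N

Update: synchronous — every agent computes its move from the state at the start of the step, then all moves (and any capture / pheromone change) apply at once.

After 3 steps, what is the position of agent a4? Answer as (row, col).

(0, 4)

t=1: a0@(1,5):NE a1@(0,1):NW a2@(0,5):NW a3@(3,4):N a4@(2,4):N a5@(4,3):NE a6@(1,0):NW a7@(1,2):N
t=2: a0@(0,4):NW a1@(4,0):NW a2@(4,4):NW a3@(2,4):N a4@(1,4):N a5@(3,4):NE a6@(0,5):NW a7@(0,2):N
t=3: a0@(4,3):NW a1@(3,5):NW a2@(3,3):NW a3@(1,4):N a4@(0,4):N a5@(2,5):NE a6@(4,4):NW a7@(4,2):N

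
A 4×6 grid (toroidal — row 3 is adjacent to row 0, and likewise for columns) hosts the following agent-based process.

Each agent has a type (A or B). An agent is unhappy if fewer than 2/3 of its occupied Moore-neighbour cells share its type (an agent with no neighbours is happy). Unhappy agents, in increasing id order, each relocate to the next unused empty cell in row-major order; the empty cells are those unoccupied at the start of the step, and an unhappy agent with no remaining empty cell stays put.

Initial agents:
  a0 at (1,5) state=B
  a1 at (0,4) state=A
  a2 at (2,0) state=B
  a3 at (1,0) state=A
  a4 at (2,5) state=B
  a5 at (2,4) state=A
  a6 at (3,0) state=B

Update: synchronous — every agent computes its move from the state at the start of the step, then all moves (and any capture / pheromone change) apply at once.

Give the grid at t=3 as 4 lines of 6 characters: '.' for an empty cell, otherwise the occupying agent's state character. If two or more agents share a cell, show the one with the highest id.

t=1: a0@(0,0):B a1@(0,1):A a2@(2,0):B a3@(0,2):A a4@(0,3):B a5@(0,5):A a6@(3,0):B
t=2: a0@(0,4):B a1@(1,0):A a2@(2,0):B a3@(1,1):A a4@(1,2):B a5@(1,3):A a6@(1,4):B
t=3: a0@(0,0):B a1@(0,1):A a2@(0,2):B a3@(0,3):A a4@(0,5):B a5@(1,5):A a6@(2,1):B

BABA.B
.....A
.B....
......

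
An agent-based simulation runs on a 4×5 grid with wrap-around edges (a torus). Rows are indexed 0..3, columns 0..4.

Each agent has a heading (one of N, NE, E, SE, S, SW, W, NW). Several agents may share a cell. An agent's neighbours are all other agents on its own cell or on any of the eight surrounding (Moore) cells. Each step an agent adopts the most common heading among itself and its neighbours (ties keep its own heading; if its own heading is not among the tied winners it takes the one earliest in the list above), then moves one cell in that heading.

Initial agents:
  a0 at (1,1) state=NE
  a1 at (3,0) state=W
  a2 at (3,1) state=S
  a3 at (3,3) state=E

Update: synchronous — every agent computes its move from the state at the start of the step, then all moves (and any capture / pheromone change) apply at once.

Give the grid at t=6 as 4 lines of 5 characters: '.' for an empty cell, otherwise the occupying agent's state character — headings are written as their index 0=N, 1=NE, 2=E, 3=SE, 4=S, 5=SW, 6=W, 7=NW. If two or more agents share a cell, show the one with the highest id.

.....
.4...
.....
..1.2

t=1: a0@(0,2):NE a1@(3,4):W a2@(0,1):S a3@(3,4):E
t=2: a0@(3,3):NE a1@(3,3):W a2@(1,1):S a3@(3,0):E
t=3: a0@(2,4):NE a1@(3,2):W a2@(2,1):S a3@(3,1):E
t=4: a0@(1,0):NE a1@(3,1):W a2@(3,1):S a3@(3,2):E
t=5: a0@(0,1):NE a1@(3,0):W a2@(0,1):S a3@(3,3):E
t=6: a0@(3,2):NE a1@(3,4):W a2@(1,1):S a3@(3,4):E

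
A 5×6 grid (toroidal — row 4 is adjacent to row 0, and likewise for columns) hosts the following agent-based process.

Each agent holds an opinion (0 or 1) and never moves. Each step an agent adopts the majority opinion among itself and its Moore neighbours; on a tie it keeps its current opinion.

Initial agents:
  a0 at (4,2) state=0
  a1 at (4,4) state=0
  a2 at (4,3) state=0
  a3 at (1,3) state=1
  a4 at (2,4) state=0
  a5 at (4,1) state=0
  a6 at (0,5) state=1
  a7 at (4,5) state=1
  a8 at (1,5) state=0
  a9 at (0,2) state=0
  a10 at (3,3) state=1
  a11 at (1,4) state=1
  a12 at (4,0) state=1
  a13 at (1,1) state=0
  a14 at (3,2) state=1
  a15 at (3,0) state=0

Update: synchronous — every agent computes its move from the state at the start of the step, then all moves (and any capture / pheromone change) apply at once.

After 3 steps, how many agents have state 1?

8

t=1: a0@(4,2):0 a1@(4,4):1 a2@(4,3):0 a3@(1,3):1 a4@(2,4):1 a5@(4,1):0 a6@(0,5):1 a7@(4,5):1 a8@(1,5):0 a9@(0,2):0 a10@(3,3):0 a11@(1,4):1 a12@(4,0):1 a13@(1,1):0 a14@(3,2):0 a15@(3,0):0
t=2: a0@(4,2):0 a1@(4,4):1 a2@(4,3):0 a3@(1,3):1 a4@(2,4):1 a5@(4,1):0 a6@(0,5):1 a7@(4,5):1 a8@(1,5):1 a9@(0,2):0 a10@(3,3):0 a11@(1,4):1 a12@(4,0):1 a13@(1,1):0 a14@(3,2):0 a15@(3,0):0
t=3: (unchanged — steady state)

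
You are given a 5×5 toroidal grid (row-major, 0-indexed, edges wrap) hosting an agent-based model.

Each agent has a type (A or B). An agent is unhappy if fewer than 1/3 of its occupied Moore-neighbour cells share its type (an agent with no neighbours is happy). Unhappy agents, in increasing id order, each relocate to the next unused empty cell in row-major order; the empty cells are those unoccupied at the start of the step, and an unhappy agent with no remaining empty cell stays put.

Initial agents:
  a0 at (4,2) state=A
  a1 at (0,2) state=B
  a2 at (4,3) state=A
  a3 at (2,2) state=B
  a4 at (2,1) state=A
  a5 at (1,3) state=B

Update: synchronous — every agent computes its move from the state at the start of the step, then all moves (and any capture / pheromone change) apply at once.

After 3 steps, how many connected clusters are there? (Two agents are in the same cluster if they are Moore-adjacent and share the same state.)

t=1: a0@(4,2):A a1@(0,2):B a2@(4,3):A a3@(2,2):B a4@(0,0):A a5@(1,3):B
t=2: (unchanged — steady state)

3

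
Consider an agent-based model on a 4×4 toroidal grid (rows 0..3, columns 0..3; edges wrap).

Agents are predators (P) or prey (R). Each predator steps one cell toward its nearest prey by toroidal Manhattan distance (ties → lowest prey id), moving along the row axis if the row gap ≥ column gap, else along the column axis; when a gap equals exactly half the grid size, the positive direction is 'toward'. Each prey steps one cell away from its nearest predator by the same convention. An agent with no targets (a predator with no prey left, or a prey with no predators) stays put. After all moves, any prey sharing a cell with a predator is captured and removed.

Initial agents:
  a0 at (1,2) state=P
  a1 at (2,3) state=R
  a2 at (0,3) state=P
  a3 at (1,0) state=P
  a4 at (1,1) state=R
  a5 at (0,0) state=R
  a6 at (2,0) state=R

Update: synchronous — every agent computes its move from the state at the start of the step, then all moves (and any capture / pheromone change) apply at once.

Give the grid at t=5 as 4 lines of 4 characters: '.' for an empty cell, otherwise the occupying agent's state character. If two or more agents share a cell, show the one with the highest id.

....
RP..
...R
...R

t=1: a0@(1,1):P a1@(3,3):R a2@(0,0):P a3@(1,1):P a4@(1,0):R a5@(0,1):R a6@(3,0):R
t=2: a0@(1,0):P a1@(2,3):R a2@(1,0):P a3@(1,0):P a4@(1,3):R a5@(3,1):R a6@(2,0):R
t=3: a0@(1,3):P a1@(3,3):R a2@(1,3):P a3@(1,3):P a4@(1,2):R a5@(2,1):R a6@(3,0):R
t=4: a0@(1,2):P a1@(2,3):R a2@(1,2):P a3@(1,2):P a4@(1,1):R a5@(2,0):R a6@(2,0):R
t=5: a0@(1,1):P a1@(3,3):R a2@(1,1):P a3@(1,1):P a4@(1,0):R a5@(2,3):R a6@(2,3):R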